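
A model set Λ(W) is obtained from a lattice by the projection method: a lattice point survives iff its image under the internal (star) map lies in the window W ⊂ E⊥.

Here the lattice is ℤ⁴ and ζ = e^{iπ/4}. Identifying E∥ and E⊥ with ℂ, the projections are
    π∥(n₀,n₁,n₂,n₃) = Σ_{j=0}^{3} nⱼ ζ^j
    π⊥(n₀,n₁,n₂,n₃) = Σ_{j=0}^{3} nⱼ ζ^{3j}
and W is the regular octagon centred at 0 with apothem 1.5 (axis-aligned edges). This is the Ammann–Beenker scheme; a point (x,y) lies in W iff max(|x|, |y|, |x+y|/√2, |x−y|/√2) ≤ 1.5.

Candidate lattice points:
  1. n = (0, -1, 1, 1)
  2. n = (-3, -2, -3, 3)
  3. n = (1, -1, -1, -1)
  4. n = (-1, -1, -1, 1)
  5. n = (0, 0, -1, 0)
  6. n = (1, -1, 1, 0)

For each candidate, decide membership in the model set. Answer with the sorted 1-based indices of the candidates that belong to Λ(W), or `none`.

3, 4, 5

π⊥(n) = n₀ + n₁ζ³ + n₂ζ⁶ + n₃ζ⁹ where ζ = e^{iπ/4}.
candidate 1: n = (0, -1, 1, 1) → π⊥ ≈ (+1.414214, -1.000000); max(|x|,|y|,|x±y|/√2) = 1.707107 > 1.5 ⇒ ∉ W
candidate 2: n = (-3, -2, -3, 3) → π⊥ ≈ (+0.535534, +3.707107); max(|x|,|y|,|x±y|/√2) = 3.707107 > 1.5 ⇒ ∉ W
candidate 3: n = (1, -1, -1, -1) → π⊥ ≈ (+1.000000, -0.414214); max(|x|,|y|,|x±y|/√2) = 1.000000 ≤ 1.5 ⇒ ∈ W
candidate 4: n = (-1, -1, -1, 1) → π⊥ ≈ (+0.414214, +1.000000); max(|x|,|y|,|x±y|/√2) = 1.000000 ≤ 1.5 ⇒ ∈ W
candidate 5: n = (0, 0, -1, 0) → π⊥ ≈ (+0.000000, +1.000000); max(|x|,|y|,|x±y|/√2) = 1.000000 ≤ 1.5 ⇒ ∈ W
candidate 6: n = (1, -1, 1, 0) → π⊥ ≈ (+1.707107, -1.707107); max(|x|,|y|,|x±y|/√2) = 2.414214 > 1.5 ⇒ ∉ W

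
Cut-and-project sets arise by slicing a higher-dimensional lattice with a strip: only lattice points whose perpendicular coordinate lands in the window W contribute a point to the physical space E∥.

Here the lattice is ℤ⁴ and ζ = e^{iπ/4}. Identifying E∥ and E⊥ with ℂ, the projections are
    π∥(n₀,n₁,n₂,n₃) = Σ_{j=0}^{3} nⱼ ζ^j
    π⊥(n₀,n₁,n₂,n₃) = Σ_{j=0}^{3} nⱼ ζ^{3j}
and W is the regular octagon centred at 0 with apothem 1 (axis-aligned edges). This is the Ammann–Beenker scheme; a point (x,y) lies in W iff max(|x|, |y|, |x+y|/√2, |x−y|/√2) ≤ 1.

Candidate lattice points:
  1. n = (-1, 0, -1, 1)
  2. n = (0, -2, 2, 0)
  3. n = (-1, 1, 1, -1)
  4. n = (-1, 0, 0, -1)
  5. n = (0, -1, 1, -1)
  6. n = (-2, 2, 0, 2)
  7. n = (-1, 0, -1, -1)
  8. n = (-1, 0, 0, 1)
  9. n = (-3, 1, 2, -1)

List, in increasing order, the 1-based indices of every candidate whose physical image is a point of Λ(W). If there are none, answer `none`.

Internal map: ζ^{3j} for j=0..3 gives (1,0), (−√2/2,√2/2), (0,−1), (√2/2,√2/2).
candidate 1: n = (-1, 0, -1, 1) → π⊥ ≈ (-0.292893, +1.707107); max(|x|,|y|,|x±y|/√2) = 1.707107 > 1 ⇒ ∉ W
candidate 2: n = (0, -2, 2, 0) → π⊥ ≈ (+1.414214, -3.414214); max(|x|,|y|,|x±y|/√2) = 3.414214 > 1 ⇒ ∉ W
candidate 3: n = (-1, 1, 1, -1) → π⊥ ≈ (-2.414214, -1.000000); max(|x|,|y|,|x±y|/√2) = 2.414214 > 1 ⇒ ∉ W
candidate 4: n = (-1, 0, 0, -1) → π⊥ ≈ (-1.707107, -0.707107); max(|x|,|y|,|x±y|/√2) = 1.707107 > 1 ⇒ ∉ W
candidate 5: n = (0, -1, 1, -1) → π⊥ ≈ (+0.000000, -2.414214); max(|x|,|y|,|x±y|/√2) = 2.414214 > 1 ⇒ ∉ W
candidate 6: n = (-2, 2, 0, 2) → π⊥ ≈ (-2.000000, +2.828427); max(|x|,|y|,|x±y|/√2) = 3.414214 > 1 ⇒ ∉ W
candidate 7: n = (-1, 0, -1, -1) → π⊥ ≈ (-1.707107, +0.292893); max(|x|,|y|,|x±y|/√2) = 1.707107 > 1 ⇒ ∉ W
candidate 8: n = (-1, 0, 0, 1) → π⊥ ≈ (-0.292893, +0.707107); max(|x|,|y|,|x±y|/√2) = 0.707107 ≤ 1 ⇒ ∈ W
candidate 9: n = (-3, 1, 2, -1) → π⊥ ≈ (-4.414214, -2.000000); max(|x|,|y|,|x±y|/√2) = 4.535534 > 1 ⇒ ∉ W

8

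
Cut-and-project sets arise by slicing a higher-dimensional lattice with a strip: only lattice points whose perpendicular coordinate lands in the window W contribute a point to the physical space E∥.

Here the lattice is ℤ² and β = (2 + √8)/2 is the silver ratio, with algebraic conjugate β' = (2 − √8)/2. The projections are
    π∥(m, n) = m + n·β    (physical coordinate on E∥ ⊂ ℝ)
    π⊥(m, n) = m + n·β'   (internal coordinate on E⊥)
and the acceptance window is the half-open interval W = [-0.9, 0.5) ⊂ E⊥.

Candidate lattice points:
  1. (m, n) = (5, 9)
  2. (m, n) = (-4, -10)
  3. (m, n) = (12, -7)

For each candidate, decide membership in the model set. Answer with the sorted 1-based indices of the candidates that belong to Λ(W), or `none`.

2

β' = (2−√8)/2 ≈ -0.414214.
#1 (5,9): internal coord 5 + (9)·β' = +1.272078; +1.272078 ∉ [-0.9, 0.5) → out
#2 (-4,-10): internal coord -4 + (-10)·β' = +0.142136; +0.142136 ∈ [-0.9, 0.5) → IN Λ
#3 (12,-7): internal coord 12 + (-7)·β' = +14.899495; +14.899495 ∉ [-0.9, 0.5) → out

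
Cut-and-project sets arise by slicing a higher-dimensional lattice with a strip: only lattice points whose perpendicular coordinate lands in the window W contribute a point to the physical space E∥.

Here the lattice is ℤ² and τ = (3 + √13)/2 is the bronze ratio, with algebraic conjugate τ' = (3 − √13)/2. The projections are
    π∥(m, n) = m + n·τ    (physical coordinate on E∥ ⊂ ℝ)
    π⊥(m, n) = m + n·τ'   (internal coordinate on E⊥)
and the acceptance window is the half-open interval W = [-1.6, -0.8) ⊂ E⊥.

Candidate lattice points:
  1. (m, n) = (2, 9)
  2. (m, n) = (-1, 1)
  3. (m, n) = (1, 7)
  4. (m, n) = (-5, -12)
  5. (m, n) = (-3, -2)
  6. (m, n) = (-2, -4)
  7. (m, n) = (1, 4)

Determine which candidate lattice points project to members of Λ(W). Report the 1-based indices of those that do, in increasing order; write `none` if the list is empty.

2, 3, 4

Compute τ' = (3−√13)/2 = -0.3028, so π⊥(m,n) = m -0.3028·n.
candidate 1: (m,n)=(2,9) → π∥ = 2+9·τ ≈ 31.7250, π⊥ = 2+9·τ' ≈ -0.7250 ∉ [-1.6, -0.8) ⇒ out
candidate 2: (m,n)=(-1,1) → π∥ = -1+1·τ ≈ 2.3028, π⊥ = -1+1·τ' ≈ -1.3028 ∈ [-1.6, -0.8) ⇒ IN Λ
candidate 3: (m,n)=(1,7) → π∥ = 1+7·τ ≈ 24.1194, π⊥ = 1+7·τ' ≈ -1.1194 ∈ [-1.6, -0.8) ⇒ IN Λ
candidate 4: (m,n)=(-5,-12) → π∥ = -5-12·τ ≈ -44.6333, π⊥ = -5-12·τ' ≈ -1.3667 ∈ [-1.6, -0.8) ⇒ IN Λ
candidate 5: (m,n)=(-3,-2) → π∥ = -3-2·τ ≈ -9.6056, π⊥ = -3-2·τ' ≈ -2.3944 ∉ [-1.6, -0.8) ⇒ out
candidate 6: (m,n)=(-2,-4) → π∥ = -2-4·τ ≈ -15.2111, π⊥ = -2-4·τ' ≈ -0.7889 ∉ [-1.6, -0.8) ⇒ out
candidate 7: (m,n)=(1,4) → π∥ = 1+4·τ ≈ 14.2111, π⊥ = 1+4·τ' ≈ -0.2111 ∉ [-1.6, -0.8) ⇒ out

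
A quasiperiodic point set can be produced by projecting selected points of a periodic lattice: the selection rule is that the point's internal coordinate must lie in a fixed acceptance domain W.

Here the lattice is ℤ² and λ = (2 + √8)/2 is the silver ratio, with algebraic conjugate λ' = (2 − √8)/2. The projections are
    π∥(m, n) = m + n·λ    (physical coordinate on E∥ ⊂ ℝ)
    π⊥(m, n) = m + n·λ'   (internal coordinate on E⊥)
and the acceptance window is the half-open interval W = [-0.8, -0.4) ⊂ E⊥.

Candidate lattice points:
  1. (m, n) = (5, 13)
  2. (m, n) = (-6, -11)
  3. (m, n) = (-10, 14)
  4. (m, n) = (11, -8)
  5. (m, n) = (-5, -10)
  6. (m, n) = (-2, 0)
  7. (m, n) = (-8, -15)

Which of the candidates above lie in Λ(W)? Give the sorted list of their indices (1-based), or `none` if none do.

Compute λ' = (2−√8)/2 = -0.4142, so π⊥(m,n) = m -0.4142·n.
candidate 1: (m,n)=(5,13) → π∥ = 5+13·λ ≈ 36.3848, π⊥ = 5+13·λ' ≈ -0.3848 ∉ [-0.8, -0.4) ⇒ out
candidate 2: (m,n)=(-6,-11) → π∥ = -6-11·λ ≈ -32.5563, π⊥ = -6-11·λ' ≈ -1.4437 ∉ [-0.8, -0.4) ⇒ out
candidate 3: (m,n)=(-10,14) → π∥ = -10+14·λ ≈ 23.7990, π⊥ = -10+14·λ' ≈ -15.7990 ∉ [-0.8, -0.4) ⇒ out
candidate 4: (m,n)=(11,-8) → π∥ = 11-8·λ ≈ -8.3137, π⊥ = 11-8·λ' ≈ 14.3137 ∉ [-0.8, -0.4) ⇒ out
candidate 5: (m,n)=(-5,-10) → π∥ = -5-10·λ ≈ -29.1421, π⊥ = -5-10·λ' ≈ -0.8579 ∉ [-0.8, -0.4) ⇒ out
candidate 6: (m,n)=(-2,0) → π∥ = -2+0·λ ≈ -2.0000, π⊥ = -2+0·λ' ≈ -2.0000 ∉ [-0.8, -0.4) ⇒ out
candidate 7: (m,n)=(-8,-15) → π∥ = -8-15·λ ≈ -44.2132, π⊥ = -8-15·λ' ≈ -1.7868 ∉ [-0.8, -0.4) ⇒ out

none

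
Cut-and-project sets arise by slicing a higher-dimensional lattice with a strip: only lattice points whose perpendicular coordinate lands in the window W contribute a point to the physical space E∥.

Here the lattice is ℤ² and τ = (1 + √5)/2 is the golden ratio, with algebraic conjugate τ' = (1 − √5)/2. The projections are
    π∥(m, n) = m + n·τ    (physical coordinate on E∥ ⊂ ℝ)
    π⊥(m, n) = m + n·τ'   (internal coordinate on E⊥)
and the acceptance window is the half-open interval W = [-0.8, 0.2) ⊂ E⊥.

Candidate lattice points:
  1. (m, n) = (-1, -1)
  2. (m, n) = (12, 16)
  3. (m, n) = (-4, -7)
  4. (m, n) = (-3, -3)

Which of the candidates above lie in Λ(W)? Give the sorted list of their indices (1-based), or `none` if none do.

τ' = (1−√5)/2 ≈ -0.61803.
candidate 1: (m,n)=(-1,-1) → π∥ = -1-1·τ ≈ -2.61803, π⊥ = -1-1·τ' ≈ -0.38197 ∈ [-0.8, 0.2) ⇒ IN Λ
candidate 2: (m,n)=(12,16) → π∥ = 12+16·τ ≈ 37.88854, π⊥ = 12+16·τ' ≈ 2.11146 ∉ [-0.8, 0.2) ⇒ out
candidate 3: (m,n)=(-4,-7) → π∥ = -4-7·τ ≈ -15.32624, π⊥ = -4-7·τ' ≈ 0.32624 ∉ [-0.8, 0.2) ⇒ out
candidate 4: (m,n)=(-3,-3) → π∥ = -3-3·τ ≈ -7.85410, π⊥ = -3-3·τ' ≈ -1.14590 ∉ [-0.8, 0.2) ⇒ out

1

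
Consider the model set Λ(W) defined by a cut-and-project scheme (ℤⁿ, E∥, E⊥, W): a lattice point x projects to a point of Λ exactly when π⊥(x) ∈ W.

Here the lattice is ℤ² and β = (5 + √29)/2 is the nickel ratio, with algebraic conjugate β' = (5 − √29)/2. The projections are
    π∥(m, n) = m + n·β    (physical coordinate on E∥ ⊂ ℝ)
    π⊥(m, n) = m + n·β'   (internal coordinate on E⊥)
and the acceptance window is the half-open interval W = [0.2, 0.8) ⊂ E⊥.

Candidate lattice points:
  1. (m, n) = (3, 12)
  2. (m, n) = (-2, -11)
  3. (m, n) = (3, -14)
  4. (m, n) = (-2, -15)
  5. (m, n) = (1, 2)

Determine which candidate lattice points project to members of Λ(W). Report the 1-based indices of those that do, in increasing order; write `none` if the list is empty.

1, 5

Numerically β ≈ 5.1926 and β' = −1/β ≈ -0.1926.
#1 (3,12): internal coord 3 + (12)·β' = +0.6890; +0.6890 ∈ [0.2, 0.8) → IN Λ
#2 (-2,-11): internal coord -2 + (-11)·β' = +0.1184; +0.1184 ∉ [0.2, 0.8) → out
#3 (3,-14): internal coord 3 + (-14)·β' = +5.6962; +5.6962 ∉ [0.2, 0.8) → out
#4 (-2,-15): internal coord -2 + (-15)·β' = +0.8887; +0.8887 ∉ [0.2, 0.8) → out
#5 (1,2): internal coord 1 + (2)·β' = +0.6148; +0.6148 ∈ [0.2, 0.8) → IN Λ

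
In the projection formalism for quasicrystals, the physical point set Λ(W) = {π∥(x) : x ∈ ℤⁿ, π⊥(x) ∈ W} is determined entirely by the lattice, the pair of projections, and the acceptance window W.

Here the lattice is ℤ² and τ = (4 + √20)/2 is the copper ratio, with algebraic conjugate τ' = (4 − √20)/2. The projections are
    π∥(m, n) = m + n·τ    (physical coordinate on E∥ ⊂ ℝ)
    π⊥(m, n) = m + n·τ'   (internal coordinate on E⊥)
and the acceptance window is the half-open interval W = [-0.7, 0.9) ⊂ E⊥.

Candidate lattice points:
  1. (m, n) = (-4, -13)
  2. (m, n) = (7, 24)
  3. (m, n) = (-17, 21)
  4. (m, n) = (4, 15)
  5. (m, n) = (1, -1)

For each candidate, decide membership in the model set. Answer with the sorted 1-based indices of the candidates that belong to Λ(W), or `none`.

4

Numerically τ ≈ 4.23607 and τ' = −1/τ ≈ -0.23607.
#1 (-4,-13): internal coord -4 + (-13)·τ' = -0.93112; -0.93112 ∉ [-0.7, 0.9) → out
#2 (7,24): internal coord 7 + (24)·τ' = +1.33437; +1.33437 ∉ [-0.7, 0.9) → out
#3 (-17,21): internal coord -17 + (21)·τ' = -21.95743; -21.95743 ∉ [-0.7, 0.9) → out
#4 (4,15): internal coord 4 + (15)·τ' = +0.45898; +0.45898 ∈ [-0.7, 0.9) → IN Λ
#5 (1,-1): internal coord 1 + (-1)·τ' = +1.23607; +1.23607 ∉ [-0.7, 0.9) → out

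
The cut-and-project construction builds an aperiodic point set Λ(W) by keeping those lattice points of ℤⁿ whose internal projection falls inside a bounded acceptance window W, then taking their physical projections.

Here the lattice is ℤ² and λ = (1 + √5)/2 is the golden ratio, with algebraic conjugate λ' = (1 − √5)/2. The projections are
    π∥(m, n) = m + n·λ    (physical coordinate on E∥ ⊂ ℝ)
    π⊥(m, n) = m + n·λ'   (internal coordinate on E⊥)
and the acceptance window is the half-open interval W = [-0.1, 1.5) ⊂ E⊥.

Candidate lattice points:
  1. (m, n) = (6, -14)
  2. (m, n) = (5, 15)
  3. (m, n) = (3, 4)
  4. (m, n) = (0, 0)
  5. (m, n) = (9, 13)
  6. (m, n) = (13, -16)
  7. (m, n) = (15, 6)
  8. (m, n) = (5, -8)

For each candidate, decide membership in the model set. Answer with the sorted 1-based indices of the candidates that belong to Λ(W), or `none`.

λ' = (1−√5)/2 ≈ -0.61803.
[1] lift (6,-14): star map gives 14.65248; window check -0.1 ≤ 14.65248 < 1.5 is false → out
[2] lift (5,15): star map gives -4.27051; window check -0.1 ≤ -4.27051 < 1.5 is false → out
[3] lift (3,4): star map gives 0.52786; window check -0.1 ≤ 0.52786 < 1.5 is true → IN Λ
[4] lift (0,0): star map gives 0.00000; window check -0.1 ≤ 0.00000 < 1.5 is true → IN Λ
[5] lift (9,13): star map gives 0.96556; window check -0.1 ≤ 0.96556 < 1.5 is true → IN Λ
[6] lift (13,-16): star map gives 22.88854; window check -0.1 ≤ 22.88854 < 1.5 is false → out
[7] lift (15,6): star map gives 11.29180; window check -0.1 ≤ 11.29180 < 1.5 is false → out
[8] lift (5,-8): star map gives 9.94427; window check -0.1 ≤ 9.94427 < 1.5 is false → out

3, 4, 5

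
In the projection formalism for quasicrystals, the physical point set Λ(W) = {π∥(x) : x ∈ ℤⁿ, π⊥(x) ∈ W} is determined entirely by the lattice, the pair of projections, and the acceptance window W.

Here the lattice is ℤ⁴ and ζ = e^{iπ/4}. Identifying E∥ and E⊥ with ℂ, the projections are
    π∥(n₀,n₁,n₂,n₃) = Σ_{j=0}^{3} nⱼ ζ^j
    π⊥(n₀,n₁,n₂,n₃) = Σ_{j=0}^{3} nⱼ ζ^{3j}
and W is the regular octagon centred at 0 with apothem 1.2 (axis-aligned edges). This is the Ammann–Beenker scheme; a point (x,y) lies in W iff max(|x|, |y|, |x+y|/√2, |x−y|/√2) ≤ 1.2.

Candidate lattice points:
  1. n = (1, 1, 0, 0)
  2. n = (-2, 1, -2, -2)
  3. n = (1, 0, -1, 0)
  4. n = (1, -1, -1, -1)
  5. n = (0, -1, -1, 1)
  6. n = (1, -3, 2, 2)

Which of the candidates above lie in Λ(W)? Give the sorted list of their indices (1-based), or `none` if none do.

With ζ = e^{iπ/4} the internal vectors are ζ^0,ζ^3,ζ^6,ζ^9.
candidate 1: n = (1, 1, 0, 0) → π⊥ ≈ (+0.2929, +0.7071); max(|x|,|y|,|x±y|/√2) = 0.7071 ≤ 1.2 ⇒ ∈ W
candidate 2: n = (-2, 1, -2, -2) → π⊥ ≈ (-4.1213, +1.2929); max(|x|,|y|,|x±y|/√2) = 4.1213 > 1.2 ⇒ ∉ W
candidate 3: n = (1, 0, -1, 0) → π⊥ ≈ (+1.0000, +1.0000); max(|x|,|y|,|x±y|/√2) = 1.4142 > 1.2 ⇒ ∉ W
candidate 4: n = (1, -1, -1, -1) → π⊥ ≈ (+1.0000, -0.4142); max(|x|,|y|,|x±y|/√2) = 1.0000 ≤ 1.2 ⇒ ∈ W
candidate 5: n = (0, -1, -1, 1) → π⊥ ≈ (+1.4142, +1.0000); max(|x|,|y|,|x±y|/√2) = 1.7071 > 1.2 ⇒ ∉ W
candidate 6: n = (1, -3, 2, 2) → π⊥ ≈ (+4.5355, -2.7071); max(|x|,|y|,|x±y|/√2) = 5.1213 > 1.2 ⇒ ∉ W

1, 4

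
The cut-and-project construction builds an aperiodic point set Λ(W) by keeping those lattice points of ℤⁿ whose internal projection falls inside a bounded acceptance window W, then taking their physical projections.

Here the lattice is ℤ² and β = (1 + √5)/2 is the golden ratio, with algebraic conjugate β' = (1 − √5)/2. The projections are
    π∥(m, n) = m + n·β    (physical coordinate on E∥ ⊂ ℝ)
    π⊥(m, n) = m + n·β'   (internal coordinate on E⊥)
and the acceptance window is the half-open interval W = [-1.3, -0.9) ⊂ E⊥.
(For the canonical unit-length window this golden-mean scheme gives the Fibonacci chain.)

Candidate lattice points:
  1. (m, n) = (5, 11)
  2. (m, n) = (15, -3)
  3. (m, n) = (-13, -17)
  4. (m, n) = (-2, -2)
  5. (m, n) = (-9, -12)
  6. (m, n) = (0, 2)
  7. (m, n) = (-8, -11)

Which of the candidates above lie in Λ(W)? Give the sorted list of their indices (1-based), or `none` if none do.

Numerically β ≈ 1.618034 and β' = −1/β ≈ -0.618034.
candidate 1: (m,n)=(5,11) → π∥ = 5+11·β ≈ 22.798374, π⊥ = 5+11·β' ≈ -1.798374 ∉ [-1.3, -0.9) ⇒ out
candidate 2: (m,n)=(15,-3) → π∥ = 15-3·β ≈ 10.145898, π⊥ = 15-3·β' ≈ 16.854102 ∉ [-1.3, -0.9) ⇒ out
candidate 3: (m,n)=(-13,-17) → π∥ = -13-17·β ≈ -40.506578, π⊥ = -13-17·β' ≈ -2.493422 ∉ [-1.3, -0.9) ⇒ out
candidate 4: (m,n)=(-2,-2) → π∥ = -2-2·β ≈ -5.236068, π⊥ = -2-2·β' ≈ -0.763932 ∉ [-1.3, -0.9) ⇒ out
candidate 5: (m,n)=(-9,-12) → π∥ = -9-12·β ≈ -28.416408, π⊥ = -9-12·β' ≈ -1.583592 ∉ [-1.3, -0.9) ⇒ out
candidate 6: (m,n)=(0,2) → π∥ = 0+2·β ≈ 3.236068, π⊥ = 0+2·β' ≈ -1.236068 ∈ [-1.3, -0.9) ⇒ IN Λ
candidate 7: (m,n)=(-8,-11) → π∥ = -8-11·β ≈ -25.798374, π⊥ = -8-11·β' ≈ -1.201626 ∈ [-1.3, -0.9) ⇒ IN Λ

6, 7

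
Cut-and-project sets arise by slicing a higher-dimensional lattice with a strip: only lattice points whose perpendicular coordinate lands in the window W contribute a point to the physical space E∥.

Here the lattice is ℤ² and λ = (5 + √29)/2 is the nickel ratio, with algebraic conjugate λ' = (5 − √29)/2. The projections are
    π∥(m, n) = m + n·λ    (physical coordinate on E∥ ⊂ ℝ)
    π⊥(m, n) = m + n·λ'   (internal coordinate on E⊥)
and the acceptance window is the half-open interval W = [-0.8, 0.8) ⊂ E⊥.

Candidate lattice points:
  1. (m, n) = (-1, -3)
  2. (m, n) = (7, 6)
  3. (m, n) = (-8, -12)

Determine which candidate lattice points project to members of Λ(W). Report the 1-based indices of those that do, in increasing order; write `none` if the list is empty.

λ' = (5−√29)/2 ≈ -0.19258.
#1 (-1,-3): internal coord -1 + (-3)·λ' = -0.42225; -0.42225 ∈ [-0.8, 0.8) → IN Λ
#2 (7,6): internal coord 7 + (6)·λ' = +5.84451; +5.84451 ∉ [-0.8, 0.8) → out
#3 (-8,-12): internal coord -8 + (-12)·λ' = -5.68901; -5.68901 ∉ [-0.8, 0.8) → out

1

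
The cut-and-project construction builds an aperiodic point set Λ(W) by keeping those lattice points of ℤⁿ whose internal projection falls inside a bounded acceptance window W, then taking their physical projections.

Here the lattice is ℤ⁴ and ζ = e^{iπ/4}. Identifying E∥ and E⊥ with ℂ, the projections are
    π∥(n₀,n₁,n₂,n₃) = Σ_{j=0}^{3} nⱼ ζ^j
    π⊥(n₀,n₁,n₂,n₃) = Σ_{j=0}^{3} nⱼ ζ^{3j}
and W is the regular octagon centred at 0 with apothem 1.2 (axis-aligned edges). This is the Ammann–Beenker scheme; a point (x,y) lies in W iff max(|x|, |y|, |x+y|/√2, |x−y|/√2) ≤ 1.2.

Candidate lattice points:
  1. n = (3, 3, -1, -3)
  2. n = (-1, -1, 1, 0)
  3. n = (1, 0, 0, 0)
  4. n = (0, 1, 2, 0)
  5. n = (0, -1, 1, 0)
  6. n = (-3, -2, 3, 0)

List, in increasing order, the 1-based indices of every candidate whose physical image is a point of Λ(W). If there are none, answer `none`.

3

With ζ = e^{iπ/4} the internal vectors are ζ^0,ζ^3,ζ^6,ζ^9.
candidate 1: n = (3, 3, -1, -3) → π⊥ ≈ (-1.242641, +1.000000); max(|x|,|y|,|x±y|/√2) = 1.585786 > 1.2 ⇒ ∉ W
candidate 2: n = (-1, -1, 1, 0) → π⊥ ≈ (-0.292893, -1.707107); max(|x|,|y|,|x±y|/√2) = 1.707107 > 1.2 ⇒ ∉ W
candidate 3: n = (1, 0, 0, 0) → π⊥ ≈ (+1.000000, +0.000000); max(|x|,|y|,|x±y|/√2) = 1.000000 ≤ 1.2 ⇒ ∈ W
candidate 4: n = (0, 1, 2, 0) → π⊥ ≈ (-0.707107, -1.292893); max(|x|,|y|,|x±y|/√2) = 1.414214 > 1.2 ⇒ ∉ W
candidate 5: n = (0, -1, 1, 0) → π⊥ ≈ (+0.707107, -1.707107); max(|x|,|y|,|x±y|/√2) = 1.707107 > 1.2 ⇒ ∉ W
candidate 6: n = (-3, -2, 3, 0) → π⊥ ≈ (-1.585786, -4.414214); max(|x|,|y|,|x±y|/√2) = 4.414214 > 1.2 ⇒ ∉ W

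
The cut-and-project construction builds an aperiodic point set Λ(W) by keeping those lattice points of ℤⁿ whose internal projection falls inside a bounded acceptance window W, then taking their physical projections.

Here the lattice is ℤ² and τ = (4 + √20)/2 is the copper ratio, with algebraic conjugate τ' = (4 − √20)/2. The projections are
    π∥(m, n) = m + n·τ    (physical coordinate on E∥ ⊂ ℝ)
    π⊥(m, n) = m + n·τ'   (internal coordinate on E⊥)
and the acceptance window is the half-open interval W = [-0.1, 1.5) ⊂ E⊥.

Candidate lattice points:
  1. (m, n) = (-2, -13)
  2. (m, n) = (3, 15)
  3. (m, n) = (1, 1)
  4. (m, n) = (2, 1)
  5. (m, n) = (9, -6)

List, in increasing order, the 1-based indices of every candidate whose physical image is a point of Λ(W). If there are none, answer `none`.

Numerically τ ≈ 4.23607 and τ' = −1/τ ≈ -0.23607.
candidate 1: (m,n)=(-2,-13) → π∥ = -2-13·τ ≈ -57.06888, π⊥ = -2-13·τ' ≈ 1.06888 ∈ [-0.1, 1.5) ⇒ IN Λ
candidate 2: (m,n)=(3,15) → π∥ = 3+15·τ ≈ 66.54102, π⊥ = 3+15·τ' ≈ -0.54102 ∉ [-0.1, 1.5) ⇒ out
candidate 3: (m,n)=(1,1) → π∥ = 1+1·τ ≈ 5.23607, π⊥ = 1+1·τ' ≈ 0.76393 ∈ [-0.1, 1.5) ⇒ IN Λ
candidate 4: (m,n)=(2,1) → π∥ = 2+1·τ ≈ 6.23607, π⊥ = 2+1·τ' ≈ 1.76393 ∉ [-0.1, 1.5) ⇒ out
candidate 5: (m,n)=(9,-6) → π∥ = 9-6·τ ≈ -16.41641, π⊥ = 9-6·τ' ≈ 10.41641 ∉ [-0.1, 1.5) ⇒ out

1, 3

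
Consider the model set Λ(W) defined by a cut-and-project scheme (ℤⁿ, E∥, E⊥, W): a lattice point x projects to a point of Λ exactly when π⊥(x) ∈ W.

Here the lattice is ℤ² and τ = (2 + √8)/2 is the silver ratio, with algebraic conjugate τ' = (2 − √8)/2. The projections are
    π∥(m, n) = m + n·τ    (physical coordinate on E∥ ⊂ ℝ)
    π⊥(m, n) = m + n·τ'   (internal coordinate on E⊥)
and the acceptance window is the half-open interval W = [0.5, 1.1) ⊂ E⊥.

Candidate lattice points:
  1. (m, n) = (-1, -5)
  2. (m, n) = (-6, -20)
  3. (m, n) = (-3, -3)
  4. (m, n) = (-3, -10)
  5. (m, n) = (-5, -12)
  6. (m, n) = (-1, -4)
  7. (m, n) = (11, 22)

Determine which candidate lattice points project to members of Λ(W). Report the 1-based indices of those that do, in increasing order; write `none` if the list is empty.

1, 6

Numerically τ ≈ 2.41421 and τ' = −1/τ ≈ -0.41421.
[1] lift (-1,-5): star map gives 1.07107; window check 0.5 ≤ 1.07107 < 1.1 is true → IN Λ
[2] lift (-6,-20): star map gives 2.28427; window check 0.5 ≤ 2.28427 < 1.1 is false → out
[3] lift (-3,-3): star map gives -1.75736; window check 0.5 ≤ -1.75736 < 1.1 is false → out
[4] lift (-3,-10): star map gives 1.14214; window check 0.5 ≤ 1.14214 < 1.1 is false → out
[5] lift (-5,-12): star map gives -0.02944; window check 0.5 ≤ -0.02944 < 1.1 is false → out
[6] lift (-1,-4): star map gives 0.65685; window check 0.5 ≤ 0.65685 < 1.1 is true → IN Λ
[7] lift (11,22): star map gives 1.88730; window check 0.5 ≤ 1.88730 < 1.1 is false → out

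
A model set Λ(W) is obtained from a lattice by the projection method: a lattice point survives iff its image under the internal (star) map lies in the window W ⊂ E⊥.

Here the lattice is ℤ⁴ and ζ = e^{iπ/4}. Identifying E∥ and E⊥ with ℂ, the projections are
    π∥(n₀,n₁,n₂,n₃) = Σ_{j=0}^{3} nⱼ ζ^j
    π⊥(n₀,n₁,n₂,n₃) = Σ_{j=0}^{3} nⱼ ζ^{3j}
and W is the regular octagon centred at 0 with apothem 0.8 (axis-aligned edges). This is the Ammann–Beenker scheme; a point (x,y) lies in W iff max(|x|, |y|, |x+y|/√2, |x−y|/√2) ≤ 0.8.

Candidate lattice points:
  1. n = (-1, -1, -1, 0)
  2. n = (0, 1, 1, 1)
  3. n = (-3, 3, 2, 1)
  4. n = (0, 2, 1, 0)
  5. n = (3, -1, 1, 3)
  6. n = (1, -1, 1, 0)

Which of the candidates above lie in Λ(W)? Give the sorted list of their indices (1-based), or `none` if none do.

1, 2

π⊥(n) = n₀ + n₁ζ³ + n₂ζ⁶ + n₃ζ⁹ where ζ = e^{iπ/4}.
#1 (-1, -1, -1, 0): internal (-0.29289, 0.29289); octagon support 0.41421 vs apothem 0.8 → ∈ W
#2 (0, 1, 1, 1): internal (0.00000, 0.41421); octagon support 0.41421 vs apothem 0.8 → ∈ W
#3 (-3, 3, 2, 1): internal (-4.41421, 0.82843); octagon support 4.41421 vs apothem 0.8 → ∉ W
#4 (0, 2, 1, 0): internal (-1.41421, 0.41421); octagon support 1.41421 vs apothem 0.8 → ∉ W
#5 (3, -1, 1, 3): internal (5.82843, 0.41421); octagon support 5.82843 vs apothem 0.8 → ∉ W
#6 (1, -1, 1, 0): internal (1.70711, -1.70711); octagon support 2.41421 vs apothem 0.8 → ∉ W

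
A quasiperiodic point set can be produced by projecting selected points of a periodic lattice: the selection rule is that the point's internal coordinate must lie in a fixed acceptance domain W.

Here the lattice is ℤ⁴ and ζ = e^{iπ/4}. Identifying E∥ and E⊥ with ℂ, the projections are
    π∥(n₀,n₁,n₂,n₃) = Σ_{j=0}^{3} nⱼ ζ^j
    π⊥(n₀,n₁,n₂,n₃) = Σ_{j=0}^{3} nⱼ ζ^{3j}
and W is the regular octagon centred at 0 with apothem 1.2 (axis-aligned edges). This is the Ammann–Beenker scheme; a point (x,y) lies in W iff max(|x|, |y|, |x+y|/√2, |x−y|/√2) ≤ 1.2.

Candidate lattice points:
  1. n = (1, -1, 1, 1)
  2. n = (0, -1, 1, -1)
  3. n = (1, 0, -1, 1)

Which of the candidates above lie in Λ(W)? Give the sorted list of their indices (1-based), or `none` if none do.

none

π⊥(n) = n₀ + n₁ζ³ + n₂ζ⁶ + n₃ζ⁹ where ζ = e^{iπ/4}.
candidate 1: n = (1, -1, 1, 1) → π⊥ ≈ (+2.41421, -1.00000); max(|x|,|y|,|x±y|/√2) = 2.41421 > 1.2 ⇒ ∉ W
candidate 2: n = (0, -1, 1, -1) → π⊥ ≈ (+0.00000, -2.41421); max(|x|,|y|,|x±y|/√2) = 2.41421 > 1.2 ⇒ ∉ W
candidate 3: n = (1, 0, -1, 1) → π⊥ ≈ (+1.70711, +1.70711); max(|x|,|y|,|x±y|/√2) = 2.41421 > 1.2 ⇒ ∉ W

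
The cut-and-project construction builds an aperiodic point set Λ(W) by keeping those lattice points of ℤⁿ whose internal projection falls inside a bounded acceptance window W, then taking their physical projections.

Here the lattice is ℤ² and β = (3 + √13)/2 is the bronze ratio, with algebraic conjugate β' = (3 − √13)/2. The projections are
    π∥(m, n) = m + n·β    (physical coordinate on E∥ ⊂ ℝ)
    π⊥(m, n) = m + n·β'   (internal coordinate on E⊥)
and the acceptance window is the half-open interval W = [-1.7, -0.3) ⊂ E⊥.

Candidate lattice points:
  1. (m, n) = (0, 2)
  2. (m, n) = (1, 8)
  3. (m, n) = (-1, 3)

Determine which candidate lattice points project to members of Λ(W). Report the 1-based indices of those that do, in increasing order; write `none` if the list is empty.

1, 2

Compute β' = (3−√13)/2 = -0.3028, so π⊥(m,n) = m -0.3028·n.
candidate 1: (m,n)=(0,2) → π∥ = 0+2·β ≈ 6.6056, π⊥ = 0+2·β' ≈ -0.6056 ∈ [-1.7, -0.3) ⇒ IN Λ
candidate 2: (m,n)=(1,8) → π∥ = 1+8·β ≈ 27.4222, π⊥ = 1+8·β' ≈ -1.4222 ∈ [-1.7, -0.3) ⇒ IN Λ
candidate 3: (m,n)=(-1,3) → π∥ = -1+3·β ≈ 8.9083, π⊥ = -1+3·β' ≈ -1.9083 ∉ [-1.7, -0.3) ⇒ out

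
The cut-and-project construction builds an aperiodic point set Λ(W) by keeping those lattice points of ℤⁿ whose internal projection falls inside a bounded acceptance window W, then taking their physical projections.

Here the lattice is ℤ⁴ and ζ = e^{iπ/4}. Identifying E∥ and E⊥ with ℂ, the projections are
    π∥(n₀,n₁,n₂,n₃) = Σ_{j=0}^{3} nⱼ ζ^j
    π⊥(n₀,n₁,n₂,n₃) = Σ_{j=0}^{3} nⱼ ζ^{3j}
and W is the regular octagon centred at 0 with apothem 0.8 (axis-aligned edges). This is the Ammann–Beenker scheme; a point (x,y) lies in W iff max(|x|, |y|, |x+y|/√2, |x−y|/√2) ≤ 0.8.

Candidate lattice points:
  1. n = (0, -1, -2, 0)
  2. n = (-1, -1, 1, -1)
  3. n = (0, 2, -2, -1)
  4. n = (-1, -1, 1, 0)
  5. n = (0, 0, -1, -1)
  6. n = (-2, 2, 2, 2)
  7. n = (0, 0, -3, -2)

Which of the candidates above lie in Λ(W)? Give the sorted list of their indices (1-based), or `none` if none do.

5

π⊥(n) = n₀ + n₁ζ³ + n₂ζ⁶ + n₃ζ⁹ where ζ = e^{iπ/4}.
#1 (0, -1, -2, 0): internal (0.70711, 1.29289); octagon support 1.41421 vs apothem 0.8 → ∉ W
#2 (-1, -1, 1, -1): internal (-1.00000, -2.41421); octagon support 2.41421 vs apothem 0.8 → ∉ W
#3 (0, 2, -2, -1): internal (-2.12132, 2.70711); octagon support 3.41421 vs apothem 0.8 → ∉ W
#4 (-1, -1, 1, 0): internal (-0.29289, -1.70711); octagon support 1.70711 vs apothem 0.8 → ∉ W
#5 (0, 0, -1, -1): internal (-0.70711, 0.29289); octagon support 0.70711 vs apothem 0.8 → ∈ W
#6 (-2, 2, 2, 2): internal (-2.00000, 0.82843); octagon support 2.00000 vs apothem 0.8 → ∉ W
#7 (0, 0, -3, -2): internal (-1.41421, 1.58579); octagon support 2.12132 vs apothem 0.8 → ∉ W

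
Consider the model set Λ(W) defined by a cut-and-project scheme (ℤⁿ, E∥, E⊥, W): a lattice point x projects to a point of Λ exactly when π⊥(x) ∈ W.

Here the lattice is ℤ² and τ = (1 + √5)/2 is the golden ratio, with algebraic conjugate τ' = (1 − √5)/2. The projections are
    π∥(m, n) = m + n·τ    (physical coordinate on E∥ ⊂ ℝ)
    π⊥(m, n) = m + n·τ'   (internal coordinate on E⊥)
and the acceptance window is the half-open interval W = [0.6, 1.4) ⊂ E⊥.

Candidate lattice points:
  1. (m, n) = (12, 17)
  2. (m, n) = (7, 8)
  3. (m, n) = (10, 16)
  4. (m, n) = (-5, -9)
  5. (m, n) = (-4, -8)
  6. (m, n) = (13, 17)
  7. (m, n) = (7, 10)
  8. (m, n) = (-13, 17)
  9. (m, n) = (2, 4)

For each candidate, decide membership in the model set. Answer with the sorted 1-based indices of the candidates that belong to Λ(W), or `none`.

5, 7

Numerically τ ≈ 1.618034 and τ' = −1/τ ≈ -0.618034.
candidate 1: (m,n)=(12,17) → π∥ = 12+17·τ ≈ 39.506578, π⊥ = 12+17·τ' ≈ 1.493422 ∉ [0.6, 1.4) ⇒ out
candidate 2: (m,n)=(7,8) → π∥ = 7+8·τ ≈ 19.944272, π⊥ = 7+8·τ' ≈ 2.055728 ∉ [0.6, 1.4) ⇒ out
candidate 3: (m,n)=(10,16) → π∥ = 10+16·τ ≈ 35.888544, π⊥ = 10+16·τ' ≈ 0.111456 ∉ [0.6, 1.4) ⇒ out
candidate 4: (m,n)=(-5,-9) → π∥ = -5-9·τ ≈ -19.562306, π⊥ = -5-9·τ' ≈ 0.562306 ∉ [0.6, 1.4) ⇒ out
candidate 5: (m,n)=(-4,-8) → π∥ = -4-8·τ ≈ -16.944272, π⊥ = -4-8·τ' ≈ 0.944272 ∈ [0.6, 1.4) ⇒ IN Λ
candidate 6: (m,n)=(13,17) → π∥ = 13+17·τ ≈ 40.506578, π⊥ = 13+17·τ' ≈ 2.493422 ∉ [0.6, 1.4) ⇒ out
candidate 7: (m,n)=(7,10) → π∥ = 7+10·τ ≈ 23.180340, π⊥ = 7+10·τ' ≈ 0.819660 ∈ [0.6, 1.4) ⇒ IN Λ
candidate 8: (m,n)=(-13,17) → π∥ = -13+17·τ ≈ 14.506578, π⊥ = -13+17·τ' ≈ -23.506578 ∉ [0.6, 1.4) ⇒ out
candidate 9: (m,n)=(2,4) → π∥ = 2+4·τ ≈ 8.472136, π⊥ = 2+4·τ' ≈ -0.472136 ∉ [0.6, 1.4) ⇒ out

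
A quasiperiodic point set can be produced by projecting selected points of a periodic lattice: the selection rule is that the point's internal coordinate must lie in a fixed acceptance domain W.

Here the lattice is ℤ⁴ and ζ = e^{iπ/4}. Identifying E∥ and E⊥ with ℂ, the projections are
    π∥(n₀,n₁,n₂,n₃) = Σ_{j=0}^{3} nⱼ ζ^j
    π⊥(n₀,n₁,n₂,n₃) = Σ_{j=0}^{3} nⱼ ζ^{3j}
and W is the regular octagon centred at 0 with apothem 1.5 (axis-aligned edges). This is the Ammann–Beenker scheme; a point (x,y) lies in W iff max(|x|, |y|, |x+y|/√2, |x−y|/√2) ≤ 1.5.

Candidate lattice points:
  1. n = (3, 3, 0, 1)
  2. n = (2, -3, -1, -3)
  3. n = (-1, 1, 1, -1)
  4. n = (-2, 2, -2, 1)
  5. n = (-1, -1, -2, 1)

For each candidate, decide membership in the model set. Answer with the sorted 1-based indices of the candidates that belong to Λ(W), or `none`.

Internal map: ζ^{3j} for j=0..3 gives (1,0), (−√2/2,√2/2), (0,−1), (√2/2,√2/2).
#1 (3, 3, 0, 1): internal (1.585786, 2.828427); octagon support 3.121320 vs apothem 1.5 → ∉ W
#2 (2, -3, -1, -3): internal (2.000000, -3.242641); octagon support 3.707107 vs apothem 1.5 → ∉ W
#3 (-1, 1, 1, -1): internal (-2.414214, -1.000000); octagon support 2.414214 vs apothem 1.5 → ∉ W
#4 (-2, 2, -2, 1): internal (-2.707107, 4.121320); octagon support 4.828427 vs apothem 1.5 → ∉ W
#5 (-1, -1, -2, 1): internal (0.414214, 2.000000); octagon support 2.000000 vs apothem 1.5 → ∉ W

none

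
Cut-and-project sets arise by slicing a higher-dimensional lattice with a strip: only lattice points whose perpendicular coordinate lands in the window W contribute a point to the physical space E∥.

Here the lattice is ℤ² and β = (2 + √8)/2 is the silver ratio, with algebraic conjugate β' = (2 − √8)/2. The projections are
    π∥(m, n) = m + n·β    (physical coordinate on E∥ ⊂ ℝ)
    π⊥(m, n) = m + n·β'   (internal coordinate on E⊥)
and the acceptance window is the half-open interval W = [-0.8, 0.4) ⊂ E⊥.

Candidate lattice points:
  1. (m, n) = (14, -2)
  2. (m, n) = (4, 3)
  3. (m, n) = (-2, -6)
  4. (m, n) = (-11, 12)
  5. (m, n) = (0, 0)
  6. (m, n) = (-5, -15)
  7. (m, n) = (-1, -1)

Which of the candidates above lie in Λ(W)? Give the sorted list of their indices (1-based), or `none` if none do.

Numerically β ≈ 2.41421 and β' = −1/β ≈ -0.41421.
[1] lift (14,-2): star map gives 14.82843; window check -0.8 ≤ 14.82843 < 0.4 is false → out
[2] lift (4,3): star map gives 2.75736; window check -0.8 ≤ 2.75736 < 0.4 is false → out
[3] lift (-2,-6): star map gives 0.48528; window check -0.8 ≤ 0.48528 < 0.4 is false → out
[4] lift (-11,12): star map gives -15.97056; window check -0.8 ≤ -15.97056 < 0.4 is false → out
[5] lift (0,0): star map gives 0.00000; window check -0.8 ≤ 0.00000 < 0.4 is true → IN Λ
[6] lift (-5,-15): star map gives 1.21320; window check -0.8 ≤ 1.21320 < 0.4 is false → out
[7] lift (-1,-1): star map gives -0.58579; window check -0.8 ≤ -0.58579 < 0.4 is true → IN Λ

5, 7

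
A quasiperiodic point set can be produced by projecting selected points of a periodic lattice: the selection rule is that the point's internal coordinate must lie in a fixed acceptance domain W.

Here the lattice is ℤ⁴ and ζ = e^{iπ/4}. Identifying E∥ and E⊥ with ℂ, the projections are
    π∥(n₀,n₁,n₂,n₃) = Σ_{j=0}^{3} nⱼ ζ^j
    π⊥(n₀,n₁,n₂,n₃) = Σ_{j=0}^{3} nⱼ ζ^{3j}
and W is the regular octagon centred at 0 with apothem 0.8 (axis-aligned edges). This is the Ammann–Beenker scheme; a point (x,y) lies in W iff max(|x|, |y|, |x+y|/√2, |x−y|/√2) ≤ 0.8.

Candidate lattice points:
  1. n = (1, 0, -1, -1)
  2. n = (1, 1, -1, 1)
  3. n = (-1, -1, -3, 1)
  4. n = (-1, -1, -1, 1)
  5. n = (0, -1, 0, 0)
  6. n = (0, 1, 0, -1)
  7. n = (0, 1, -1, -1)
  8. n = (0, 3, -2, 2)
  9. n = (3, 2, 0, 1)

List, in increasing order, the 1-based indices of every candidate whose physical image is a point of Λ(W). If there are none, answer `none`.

1

With ζ = e^{iπ/4} the internal vectors are ζ^0,ζ^3,ζ^6,ζ^9.
candidate 1: n = (1, 0, -1, -1) → π⊥ ≈ (+0.29289, +0.29289); max(|x|,|y|,|x±y|/√2) = 0.41421 ≤ 0.8 ⇒ ∈ W
candidate 2: n = (1, 1, -1, 1) → π⊥ ≈ (+1.00000, +2.41421); max(|x|,|y|,|x±y|/√2) = 2.41421 > 0.8 ⇒ ∉ W
candidate 3: n = (-1, -1, -3, 1) → π⊥ ≈ (+0.41421, +3.00000); max(|x|,|y|,|x±y|/√2) = 3.00000 > 0.8 ⇒ ∉ W
candidate 4: n = (-1, -1, -1, 1) → π⊥ ≈ (+0.41421, +1.00000); max(|x|,|y|,|x±y|/√2) = 1.00000 > 0.8 ⇒ ∉ W
candidate 5: n = (0, -1, 0, 0) → π⊥ ≈ (+0.70711, -0.70711); max(|x|,|y|,|x±y|/√2) = 1.00000 > 0.8 ⇒ ∉ W
candidate 6: n = (0, 1, 0, -1) → π⊥ ≈ (-1.41421, +0.00000); max(|x|,|y|,|x±y|/√2) = 1.41421 > 0.8 ⇒ ∉ W
candidate 7: n = (0, 1, -1, -1) → π⊥ ≈ (-1.41421, +1.00000); max(|x|,|y|,|x±y|/√2) = 1.70711 > 0.8 ⇒ ∉ W
candidate 8: n = (0, 3, -2, 2) → π⊥ ≈ (-0.70711, +5.53553); max(|x|,|y|,|x±y|/√2) = 5.53553 > 0.8 ⇒ ∉ W
candidate 9: n = (3, 2, 0, 1) → π⊥ ≈ (+2.29289, +2.12132); max(|x|,|y|,|x±y|/√2) = 3.12132 > 0.8 ⇒ ∉ W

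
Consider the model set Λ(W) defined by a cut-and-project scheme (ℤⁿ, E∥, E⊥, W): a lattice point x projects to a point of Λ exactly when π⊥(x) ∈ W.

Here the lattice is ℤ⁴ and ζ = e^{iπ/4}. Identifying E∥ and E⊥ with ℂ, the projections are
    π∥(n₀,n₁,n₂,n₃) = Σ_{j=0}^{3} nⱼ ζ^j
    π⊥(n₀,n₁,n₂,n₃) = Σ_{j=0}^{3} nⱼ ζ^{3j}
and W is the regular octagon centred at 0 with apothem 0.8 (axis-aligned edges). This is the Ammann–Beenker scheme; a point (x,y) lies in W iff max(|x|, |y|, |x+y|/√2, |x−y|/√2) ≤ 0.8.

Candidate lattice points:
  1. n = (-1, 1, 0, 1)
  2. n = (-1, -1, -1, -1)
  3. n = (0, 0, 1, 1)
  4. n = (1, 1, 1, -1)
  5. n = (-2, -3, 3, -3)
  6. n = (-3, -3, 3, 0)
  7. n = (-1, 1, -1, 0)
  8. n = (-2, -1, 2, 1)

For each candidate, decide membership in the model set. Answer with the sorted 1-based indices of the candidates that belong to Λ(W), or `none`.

3

Internal map: ζ^{3j} for j=0..3 gives (1,0), (−√2/2,√2/2), (0,−1), (√2/2,√2/2).
candidate 1: n = (-1, 1, 0, 1) → π⊥ ≈ (-1.00000, +1.41421); max(|x|,|y|,|x±y|/√2) = 1.70711 > 0.8 ⇒ ∉ W
candidate 2: n = (-1, -1, -1, -1) → π⊥ ≈ (-1.00000, -0.41421); max(|x|,|y|,|x±y|/√2) = 1.00000 > 0.8 ⇒ ∉ W
candidate 3: n = (0, 0, 1, 1) → π⊥ ≈ (+0.70711, -0.29289); max(|x|,|y|,|x±y|/√2) = 0.70711 ≤ 0.8 ⇒ ∈ W
candidate 4: n = (1, 1, 1, -1) → π⊥ ≈ (-0.41421, -1.00000); max(|x|,|y|,|x±y|/√2) = 1.00000 > 0.8 ⇒ ∉ W
candidate 5: n = (-2, -3, 3, -3) → π⊥ ≈ (-2.00000, -7.24264); max(|x|,|y|,|x±y|/√2) = 7.24264 > 0.8 ⇒ ∉ W
candidate 6: n = (-3, -3, 3, 0) → π⊥ ≈ (-0.87868, -5.12132); max(|x|,|y|,|x±y|/√2) = 5.12132 > 0.8 ⇒ ∉ W
candidate 7: n = (-1, 1, -1, 0) → π⊥ ≈ (-1.70711, +1.70711); max(|x|,|y|,|x±y|/√2) = 2.41421 > 0.8 ⇒ ∉ W
candidate 8: n = (-2, -1, 2, 1) → π⊥ ≈ (-0.58579, -2.00000); max(|x|,|y|,|x±y|/√2) = 2.00000 > 0.8 ⇒ ∉ W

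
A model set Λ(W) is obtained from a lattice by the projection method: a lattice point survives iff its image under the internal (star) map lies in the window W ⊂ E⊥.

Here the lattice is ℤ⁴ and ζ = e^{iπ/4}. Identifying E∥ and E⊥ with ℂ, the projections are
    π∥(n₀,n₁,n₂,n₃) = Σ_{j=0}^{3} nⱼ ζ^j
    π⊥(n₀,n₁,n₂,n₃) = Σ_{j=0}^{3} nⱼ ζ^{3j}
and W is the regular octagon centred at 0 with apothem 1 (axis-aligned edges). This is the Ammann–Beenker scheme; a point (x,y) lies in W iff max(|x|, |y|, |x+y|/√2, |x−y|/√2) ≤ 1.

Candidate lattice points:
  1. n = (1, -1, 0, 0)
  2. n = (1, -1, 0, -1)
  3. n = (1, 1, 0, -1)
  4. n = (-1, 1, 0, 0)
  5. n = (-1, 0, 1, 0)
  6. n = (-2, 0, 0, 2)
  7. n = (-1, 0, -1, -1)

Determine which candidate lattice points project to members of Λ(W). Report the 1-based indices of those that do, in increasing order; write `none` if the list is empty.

3

With ζ = e^{iπ/4} the internal vectors are ζ^0,ζ^3,ζ^6,ζ^9.
candidate 1: n = (1, -1, 0, 0) → π⊥ ≈ (+1.7071, -0.7071); max(|x|,|y|,|x±y|/√2) = 1.7071 > 1 ⇒ ∉ W
candidate 2: n = (1, -1, 0, -1) → π⊥ ≈ (+1.0000, -1.4142); max(|x|,|y|,|x±y|/√2) = 1.7071 > 1 ⇒ ∉ W
candidate 3: n = (1, 1, 0, -1) → π⊥ ≈ (-0.4142, +0.0000); max(|x|,|y|,|x±y|/√2) = 0.4142 ≤ 1 ⇒ ∈ W
candidate 4: n = (-1, 1, 0, 0) → π⊥ ≈ (-1.7071, +0.7071); max(|x|,|y|,|x±y|/√2) = 1.7071 > 1 ⇒ ∉ W
candidate 5: n = (-1, 0, 1, 0) → π⊥ ≈ (-1.0000, -1.0000); max(|x|,|y|,|x±y|/√2) = 1.4142 > 1 ⇒ ∉ W
candidate 6: n = (-2, 0, 0, 2) → π⊥ ≈ (-0.5858, +1.4142); max(|x|,|y|,|x±y|/√2) = 1.4142 > 1 ⇒ ∉ W
candidate 7: n = (-1, 0, -1, -1) → π⊥ ≈ (-1.7071, +0.2929); max(|x|,|y|,|x±y|/√2) = 1.7071 > 1 ⇒ ∉ W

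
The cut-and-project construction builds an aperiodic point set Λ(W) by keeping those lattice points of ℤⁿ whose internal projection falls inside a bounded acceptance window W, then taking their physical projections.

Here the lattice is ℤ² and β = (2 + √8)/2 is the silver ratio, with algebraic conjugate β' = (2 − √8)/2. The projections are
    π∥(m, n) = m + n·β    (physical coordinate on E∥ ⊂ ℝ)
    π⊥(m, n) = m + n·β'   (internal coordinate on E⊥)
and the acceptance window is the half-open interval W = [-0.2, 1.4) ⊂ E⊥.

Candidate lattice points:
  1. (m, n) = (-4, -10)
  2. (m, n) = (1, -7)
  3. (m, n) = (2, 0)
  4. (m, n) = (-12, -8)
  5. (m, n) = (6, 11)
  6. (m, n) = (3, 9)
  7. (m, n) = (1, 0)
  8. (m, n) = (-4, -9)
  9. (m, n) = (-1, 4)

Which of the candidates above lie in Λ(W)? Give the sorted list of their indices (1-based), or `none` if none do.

Numerically β ≈ 2.414214 and β' = −1/β ≈ -0.414214.
[1] lift (-4,-10): star map gives 0.142136; window check -0.2 ≤ 0.142136 < 1.4 is true → IN Λ
[2] lift (1,-7): star map gives 3.899495; window check -0.2 ≤ 3.899495 < 1.4 is false → out
[3] lift (2,0): star map gives 2.000000; window check -0.2 ≤ 2.000000 < 1.4 is false → out
[4] lift (-12,-8): star map gives -8.686292; window check -0.2 ≤ -8.686292 < 1.4 is false → out
[5] lift (6,11): star map gives 1.443651; window check -0.2 ≤ 1.443651 < 1.4 is false → out
[6] lift (3,9): star map gives -0.727922; window check -0.2 ≤ -0.727922 < 1.4 is false → out
[7] lift (1,0): star map gives 1.000000; window check -0.2 ≤ 1.000000 < 1.4 is true → IN Λ
[8] lift (-4,-9): star map gives -0.272078; window check -0.2 ≤ -0.272078 < 1.4 is false → out
[9] lift (-1,4): star map gives -2.656854; window check -0.2 ≤ -2.656854 < 1.4 is false → out

1, 7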